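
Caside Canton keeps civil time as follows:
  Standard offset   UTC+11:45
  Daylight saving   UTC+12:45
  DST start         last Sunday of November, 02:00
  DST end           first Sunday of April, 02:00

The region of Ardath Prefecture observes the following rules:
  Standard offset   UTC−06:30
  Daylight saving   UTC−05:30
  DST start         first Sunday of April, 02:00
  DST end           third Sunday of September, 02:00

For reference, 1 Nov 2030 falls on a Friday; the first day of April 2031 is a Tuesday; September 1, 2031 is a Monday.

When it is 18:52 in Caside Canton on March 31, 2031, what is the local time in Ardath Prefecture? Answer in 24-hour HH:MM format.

1 November 2030 is a Friday, so Sundays fall on 3, 10, 17, 24; the last is November 24.
1 April 2031 is a Tuesday, so the first Sunday is April 6.
March 31, 2031 lies within the daylight-saving period (24 November 2030 – 6 April 2031), so Caside Canton is on daylight time, UTC+12:45.
18:52 Caside Canton − 12h45m = 06:07 UTC.
1 April 2031 is a Tuesday, so the first Sunday is April 6.
1 September 2031 is a Monday, so the first Sunday is September 7 and the third is September 21.
At the standard offset (UTC−06:30), 06:07 UTC − 6h30m = 23:37 Ardath Prefecture standard time (rolling into the previous day, 30 March 2031).
Daylight saving runs 6 April – 21 September; the standard-time date in Ardath Prefecture, March 30, 2031, is outside that window, so Ardath Prefecture is on standard time at UTC−06:30.
06:07 UTC − 6h30m = 23:37 Ardath Prefecture (rolling into the previous day, 30 March 2031).

23:37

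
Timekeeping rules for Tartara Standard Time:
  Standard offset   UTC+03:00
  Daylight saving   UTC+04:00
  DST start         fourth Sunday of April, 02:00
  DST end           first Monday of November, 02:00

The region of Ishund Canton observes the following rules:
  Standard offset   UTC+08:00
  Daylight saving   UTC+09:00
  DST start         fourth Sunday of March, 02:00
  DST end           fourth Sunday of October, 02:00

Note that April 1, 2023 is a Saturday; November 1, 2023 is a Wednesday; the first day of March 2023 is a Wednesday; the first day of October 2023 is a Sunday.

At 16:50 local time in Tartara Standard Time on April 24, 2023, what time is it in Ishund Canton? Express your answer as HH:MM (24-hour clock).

21:50

1 April 2023 is a Saturday, so the first Sunday is April 2 and the fourth is April 23.
1 November 2023 is a Wednesday, so the first Monday is November 6.
April 24, 2023 lies within the daylight-saving period (23 April – 6 November), so Tartara Standard Time is on daylight time, UTC+04:00.
16:50 Tartara Standard Time − 4h = 12:50 UTC.
1 March 2023 is a Wednesday, so the first Sunday is March 5 and the fourth is March 26.
1 October 2023 is a Sunday, so the first Sunday is October 1 and the fourth is October 22.
At the standard offset (UTC+08:00), 12:50 UTC + 8h = 20:50 Ishund Canton standard time.
The standard-time date in Ishund Canton, April 24, 2023, falls between 26 March and 22 October, so daylight saving is in effect and Ishund Canton is at UTC+09:00.
12:50 UTC + 9h = 21:50 Ishund Canton.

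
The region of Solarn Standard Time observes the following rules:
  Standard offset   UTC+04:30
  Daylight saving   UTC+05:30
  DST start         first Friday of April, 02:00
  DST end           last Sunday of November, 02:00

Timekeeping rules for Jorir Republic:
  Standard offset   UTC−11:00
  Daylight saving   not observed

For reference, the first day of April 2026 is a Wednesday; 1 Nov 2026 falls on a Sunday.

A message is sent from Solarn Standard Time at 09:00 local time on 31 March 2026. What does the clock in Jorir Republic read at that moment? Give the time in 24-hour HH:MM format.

1 April 2026 is a Wednesday, so the first Friday is April 3.
1 November 2026 is a Sunday, so Sundays fall on 1, 8, 15, 22, 29; the last is November 29.
31 March 2026 does not fall between 3 April and 29 November, so daylight saving is not in effect and Solarn Standard Time is at UTC+04:30.
09:00 Solarn Standard Time − 4h30m = 04:30 UTC.
Jorir Republic stays on UTC−11:00 all year.
04:30 UTC − 11h = 17:30 Jorir Republic (rolling into the previous day, 30 March 2026).

17:30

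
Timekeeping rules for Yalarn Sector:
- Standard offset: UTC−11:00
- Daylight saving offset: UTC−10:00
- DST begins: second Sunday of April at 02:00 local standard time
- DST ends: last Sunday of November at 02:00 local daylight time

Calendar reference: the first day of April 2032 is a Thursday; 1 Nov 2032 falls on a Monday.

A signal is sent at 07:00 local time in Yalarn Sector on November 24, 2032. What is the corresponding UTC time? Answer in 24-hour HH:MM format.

17:00

1 April 2032 is a Thursday, so the first Sunday is April 4 and the second is April 11.
1 November 2032 is a Monday, so Sundays fall on 7, 14, 21, 28; the last is November 28.
November 24, 2032 lies within the daylight-saving period (11 April – 28 November), so Yalarn Sector is on daylight time, UTC−10:00.
07:00 local + 10h = 17:00 UTC.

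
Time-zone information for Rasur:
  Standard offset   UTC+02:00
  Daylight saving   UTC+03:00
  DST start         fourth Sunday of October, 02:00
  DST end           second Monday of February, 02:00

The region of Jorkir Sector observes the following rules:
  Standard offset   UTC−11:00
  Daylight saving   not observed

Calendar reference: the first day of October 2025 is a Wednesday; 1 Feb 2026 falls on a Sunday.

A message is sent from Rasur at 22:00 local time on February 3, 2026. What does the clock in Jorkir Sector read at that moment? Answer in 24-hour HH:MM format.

1 October 2025 is a Wednesday, so the first Sunday is October 5 and the fourth is October 26.
1 February 2026 is a Sunday, so the first Monday is February 2 and the second is February 9.
February 3, 2026 falls between 26 October 2025 and 9 February 2026, so daylight saving is in effect and Rasur is at UTC+03:00.
22:00 Rasur − 3h = 19:00 UTC.
Jorkir Sector stays on UTC−11:00 all year.
19:00 UTC − 11h = 08:00 Jorkir Sector.

08:00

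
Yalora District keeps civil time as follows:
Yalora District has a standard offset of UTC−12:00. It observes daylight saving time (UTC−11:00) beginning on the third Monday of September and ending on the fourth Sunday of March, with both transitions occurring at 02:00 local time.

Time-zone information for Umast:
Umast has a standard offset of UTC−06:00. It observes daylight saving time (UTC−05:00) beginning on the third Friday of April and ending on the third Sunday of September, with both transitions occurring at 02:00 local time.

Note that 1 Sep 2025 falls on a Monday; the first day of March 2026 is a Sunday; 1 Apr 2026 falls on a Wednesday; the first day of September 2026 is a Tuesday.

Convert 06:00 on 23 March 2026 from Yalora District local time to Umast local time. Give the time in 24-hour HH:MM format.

1 September 2025 is a Monday, so the first Monday is September 1 and the third is September 15.
1 March 2026 is a Sunday, so the first Sunday is March 1 and the fourth is March 22.
23 March 2026 is outside the daylight-saving period (15 September 2025 – 22 March 2026), so Yalora District is on standard time, UTC−12:00.
06:00 Yalora District + 12h = 18:00 UTC.
1 April 2026 is a Wednesday, so the first Friday is April 3 and the third is April 17.
1 September 2026 is a Tuesday, so the first Sunday is September 6 and the third is September 20.
At the standard offset (UTC−06:00), 18:00 UTC − 6h = 12:00 Umast standard time.
The standard-time date in Umast, 23 March 2026, is outside the daylight-saving period (17 April – 20 September), so Umast is on standard time, UTC−06:00.
18:00 UTC − 6h = 12:00 Umast.

12:00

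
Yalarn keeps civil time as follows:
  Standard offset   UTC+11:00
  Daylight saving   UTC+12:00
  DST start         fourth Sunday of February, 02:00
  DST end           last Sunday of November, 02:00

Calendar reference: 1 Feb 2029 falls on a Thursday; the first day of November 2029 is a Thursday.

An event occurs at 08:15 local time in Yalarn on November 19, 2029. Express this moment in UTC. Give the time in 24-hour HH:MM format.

1 February 2029 is a Thursday, so the first Sunday is February 4 and the fourth is February 25.
1 November 2029 is a Thursday, so Sundays fall on 4, 11, 18, 25; the last is November 25.
November 19, 2029 lies within the daylight-saving period (25 February – 25 November), so Yalarn is on daylight time, UTC+12:00.
08:15 local − 12h = 20:15 UTC (rolling into the previous day, 18 November 2029).

20:15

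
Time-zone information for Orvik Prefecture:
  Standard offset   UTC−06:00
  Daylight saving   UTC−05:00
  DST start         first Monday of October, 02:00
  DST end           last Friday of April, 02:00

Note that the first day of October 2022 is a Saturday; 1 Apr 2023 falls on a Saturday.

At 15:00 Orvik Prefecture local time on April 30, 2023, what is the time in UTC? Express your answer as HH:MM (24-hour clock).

1 October 2022 is a Saturday, so the first Monday is October 3.
1 April 2023 is a Saturday, so Fridays fall on 7, 14, 21, 28; the last is April 28.
Daylight saving runs 3 October 2022 – 28 April 2023; April 30, 2023 is outside that window, so Orvik Prefecture is on standard time at UTC−06:00.
15:00 local + 6h = 21:00 UTC.

21:00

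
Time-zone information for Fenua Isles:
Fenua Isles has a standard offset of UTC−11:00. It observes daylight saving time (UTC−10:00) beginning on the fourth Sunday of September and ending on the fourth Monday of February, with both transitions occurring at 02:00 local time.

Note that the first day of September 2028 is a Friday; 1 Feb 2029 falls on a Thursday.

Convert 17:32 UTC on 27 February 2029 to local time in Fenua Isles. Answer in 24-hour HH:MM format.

1 September 2028 is a Friday, so the first Sunday is September 3 and the fourth is September 24.
1 February 2029 is a Thursday, so the first Monday is February 5 and the fourth is February 26.
At the standard offset (UTC−11:00), 17:32 UTC − 11h = 06:32 Fenua Isles standard time.
The standard-time date in Fenua Isles, 27 February 2029, does not fall between 24 September 2028 and 26 February 2029, so daylight saving is not in effect and Fenua Isles is at UTC−11:00.
17:32 UTC − 11h = 06:32 local.

06:32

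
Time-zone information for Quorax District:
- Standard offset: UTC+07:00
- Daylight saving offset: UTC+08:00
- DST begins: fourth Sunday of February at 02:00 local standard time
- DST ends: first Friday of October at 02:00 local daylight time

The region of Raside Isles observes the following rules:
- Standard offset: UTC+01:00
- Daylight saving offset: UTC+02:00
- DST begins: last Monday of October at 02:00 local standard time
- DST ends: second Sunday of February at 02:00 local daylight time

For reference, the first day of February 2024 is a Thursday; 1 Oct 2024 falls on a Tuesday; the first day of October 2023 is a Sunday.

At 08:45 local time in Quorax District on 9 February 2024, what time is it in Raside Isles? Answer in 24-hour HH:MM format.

1 February 2024 is a Thursday, so the first Sunday is February 4 and the fourth is February 25.
1 October 2024 is a Tuesday, so the first Friday is October 4.
Daylight saving runs 25 February – 4 October; 9 February 2024 is outside that window, so Quorax District is on standard time at UTC+07:00.
08:45 Quorax District − 7h = 01:45 UTC.
1 October 2023 is a Sunday, so Mondays fall on 2, 9, 16, 23, 30; the last is October 30.
1 February 2024 is a Thursday, so the first Sunday is February 4 and the second is February 11.
At the standard offset (UTC+01:00), 01:45 UTC + 1h = 02:45 Raside Isles standard time.
Daylight saving runs 30 October 2023 – 11 February 2024; the standard-time date in Raside Isles, 9 February 2024, is inside that window, so Raside Isles is at UTC+02:00.
01:45 UTC + 2h = 03:45 Raside Isles.

03:45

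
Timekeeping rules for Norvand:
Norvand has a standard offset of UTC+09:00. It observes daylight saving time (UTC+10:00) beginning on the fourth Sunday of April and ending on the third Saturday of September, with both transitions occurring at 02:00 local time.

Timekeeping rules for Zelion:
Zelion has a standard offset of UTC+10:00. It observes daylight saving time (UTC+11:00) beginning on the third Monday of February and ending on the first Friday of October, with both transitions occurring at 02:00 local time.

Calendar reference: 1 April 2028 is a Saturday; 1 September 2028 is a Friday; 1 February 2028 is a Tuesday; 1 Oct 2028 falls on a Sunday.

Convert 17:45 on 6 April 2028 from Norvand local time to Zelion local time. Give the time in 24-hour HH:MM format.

19:45

1 April 2028 is a Saturday, so the first Sunday is April 2 and the fourth is April 23.
1 September 2028 is a Friday, so the first Saturday is September 2 and the third is September 16.
6 April 2028 is outside the daylight-saving period (23 April – 16 September), so Norvand is on standard time, UTC+09:00.
17:45 Norvand − 9h = 08:45 UTC.
1 February 2028 is a Tuesday, so the first Monday is February 7 and the third is February 21.
1 October 2028 is a Sunday, so the first Friday is October 6.
At the standard offset (UTC+10:00), 08:45 UTC + 10h = 18:45 Zelion standard time.
The standard-time date in Zelion, 6 April 2028, falls between 21 February and 6 October, so daylight saving is in effect and Zelion is at UTC+11:00.
08:45 UTC + 11h = 19:45 Zelion.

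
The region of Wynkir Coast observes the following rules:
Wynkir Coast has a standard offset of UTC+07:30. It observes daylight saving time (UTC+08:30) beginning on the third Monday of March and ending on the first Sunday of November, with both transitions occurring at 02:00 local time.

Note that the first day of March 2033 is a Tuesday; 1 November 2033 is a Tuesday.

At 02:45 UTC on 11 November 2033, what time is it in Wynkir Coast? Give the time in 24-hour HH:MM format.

1 March 2033 is a Tuesday, so the first Monday is March 7 and the third is March 21.
1 November 2033 is a Tuesday, so the first Sunday is November 6.
At the standard offset (UTC+07:30), 02:45 UTC + 7h30m = 10:15 Wynkir Coast standard time.
The standard-time date in Wynkir Coast, 11 November 2033, does not fall between 21 March and 6 November, so daylight saving is not in effect and Wynkir Coast is at UTC+07:30.
02:45 UTC + 7h30m = 10:15 local.

10:15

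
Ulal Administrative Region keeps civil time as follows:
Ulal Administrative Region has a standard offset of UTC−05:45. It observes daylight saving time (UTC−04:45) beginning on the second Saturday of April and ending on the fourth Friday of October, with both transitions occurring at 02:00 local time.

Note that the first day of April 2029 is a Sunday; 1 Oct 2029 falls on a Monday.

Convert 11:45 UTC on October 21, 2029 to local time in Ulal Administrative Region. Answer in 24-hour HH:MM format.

1 April 2029 is a Sunday, so the first Saturday is April 7 and the second is April 14.
1 October 2029 is a Monday, so the first Friday is October 5 and the fourth is October 26.
At the standard offset (UTC−05:45), 11:45 UTC − 5h45m = 06:00 Ulal Administrative Region standard time.
The standard-time date in Ulal Administrative Region, October 21, 2029, falls between 14 April and 26 October, so daylight saving is in effect and Ulal Administrative Region is at UTC−04:45.
11:45 UTC − 4h45m = 07:00 local.

07:00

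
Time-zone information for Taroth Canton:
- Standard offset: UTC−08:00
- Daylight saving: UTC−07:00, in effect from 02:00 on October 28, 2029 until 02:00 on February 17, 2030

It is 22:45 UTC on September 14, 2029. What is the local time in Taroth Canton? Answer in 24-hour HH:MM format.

At the standard offset (UTC−08:00), 22:45 UTC − 8h = 14:45 Taroth Canton standard time.
The standard-time date in Taroth Canton, September 14, 2029, does not fall between 28 October 2029 and 17 February 2030, so daylight saving is not in effect and Taroth Canton is at UTC−08:00.
22:45 UTC − 8h = 14:45 local.

14:45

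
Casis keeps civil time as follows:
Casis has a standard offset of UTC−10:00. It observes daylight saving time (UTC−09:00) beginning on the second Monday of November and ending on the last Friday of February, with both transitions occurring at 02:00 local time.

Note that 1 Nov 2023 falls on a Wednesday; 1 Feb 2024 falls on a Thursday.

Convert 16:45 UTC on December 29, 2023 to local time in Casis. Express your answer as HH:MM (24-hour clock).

07:45

1 November 2023 is a Wednesday, so the first Monday is November 6 and the second is November 13.
1 February 2024 is a Thursday, so Fridays fall on 2, 9, 16, 23; the last is February 23.
At the standard offset (UTC−10:00), 16:45 UTC − 10h = 06:45 Casis standard time.
The standard-time date in Casis, December 29, 2023, falls between 13 November 2023 and 23 February 2024, so daylight saving is in effect and Casis is at UTC−09:00.
16:45 UTC − 9h = 07:45 local.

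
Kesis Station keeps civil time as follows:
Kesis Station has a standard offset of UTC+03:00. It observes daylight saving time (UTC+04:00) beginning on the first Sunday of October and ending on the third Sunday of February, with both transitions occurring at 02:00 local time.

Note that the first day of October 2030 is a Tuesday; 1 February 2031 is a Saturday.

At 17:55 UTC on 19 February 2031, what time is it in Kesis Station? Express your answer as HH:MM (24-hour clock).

1 October 2030 is a Tuesday, so the first Sunday is October 6.
1 February 2031 is a Saturday, so the first Sunday is February 2 and the third is February 16.
At the standard offset (UTC+03:00), 17:55 UTC + 3h = 20:55 Kesis Station standard time.
The standard-time date in Kesis Station, 19 February 2031, does not fall between 6 October 2030 and 16 February 2031, so daylight saving is not in effect and Kesis Station is at UTC+03:00.
17:55 UTC + 3h = 20:55 local.

20:55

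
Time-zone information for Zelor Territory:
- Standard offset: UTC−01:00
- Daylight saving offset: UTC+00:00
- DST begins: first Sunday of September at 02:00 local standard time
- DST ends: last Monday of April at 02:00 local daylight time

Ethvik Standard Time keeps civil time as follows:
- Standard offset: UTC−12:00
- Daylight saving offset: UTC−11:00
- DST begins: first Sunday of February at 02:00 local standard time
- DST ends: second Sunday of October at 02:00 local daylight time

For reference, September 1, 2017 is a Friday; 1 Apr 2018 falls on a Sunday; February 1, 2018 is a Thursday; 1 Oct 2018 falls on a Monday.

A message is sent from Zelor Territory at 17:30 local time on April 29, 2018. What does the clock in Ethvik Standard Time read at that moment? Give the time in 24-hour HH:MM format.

1 September 2017 is a Friday, so the first Sunday is September 3.
1 April 2018 is a Sunday, so Mondays fall on 2, 9, 16, 23, 30; the last is April 30.
Daylight saving runs 3 September 2017 – 30 April 2018; April 29, 2018 is inside that window, so Zelor Territory is at UTC+00:00.
17:30 Zelor Territory − 0h = 17:30 UTC.
1 February 2018 is a Thursday, so the first Sunday is February 4.
1 October 2018 is a Monday, so the first Sunday is October 7 and the second is October 14.
At the standard offset (UTC−12:00), 17:30 UTC − 12h = 05:30 Ethvik Standard Time standard time.
The standard-time date in Ethvik Standard Time, April 29, 2018, lies within the daylight-saving period (4 February – 14 October), so Ethvik Standard Time is on daylight time, UTC−11:00.
17:30 UTC − 11h = 06:30 Ethvik Standard Time.

06:30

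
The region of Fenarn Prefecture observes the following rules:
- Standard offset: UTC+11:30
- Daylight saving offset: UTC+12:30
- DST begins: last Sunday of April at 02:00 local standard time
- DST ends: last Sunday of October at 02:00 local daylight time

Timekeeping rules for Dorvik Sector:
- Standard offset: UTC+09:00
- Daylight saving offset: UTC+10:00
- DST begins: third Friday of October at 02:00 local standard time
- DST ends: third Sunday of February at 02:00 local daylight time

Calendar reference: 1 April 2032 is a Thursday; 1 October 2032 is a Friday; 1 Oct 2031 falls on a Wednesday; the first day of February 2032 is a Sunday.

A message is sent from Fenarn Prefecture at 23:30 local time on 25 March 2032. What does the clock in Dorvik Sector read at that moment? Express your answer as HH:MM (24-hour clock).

21:00

1 April 2032 is a Thursday, so Sundays fall on 4, 11, 18, 25; the last is April 25.
1 October 2032 is a Friday, so Sundays fall on 3, 10, 17, 24, 31; the last is October 31.
25 March 2032 is outside the daylight-saving period (25 April – 31 October), so Fenarn Prefecture is on standard time, UTC+11:30.
23:30 Fenarn Prefecture − 11h30m = 12:00 UTC.
1 October 2031 is a Wednesday, so the first Friday is October 3 and the third is October 17.
1 February 2032 is a Sunday, so the first Sunday is February 1 and the third is February 15.
At the standard offset (UTC+09:00), 12:00 UTC + 9h = 21:00 Dorvik Sector standard time.
The standard-time date in Dorvik Sector, 25 March 2032, does not fall between 17 October 2031 and 15 February 2032, so daylight saving is not in effect and Dorvik Sector is at UTC+09:00.
12:00 UTC + 9h = 21:00 Dorvik Sector.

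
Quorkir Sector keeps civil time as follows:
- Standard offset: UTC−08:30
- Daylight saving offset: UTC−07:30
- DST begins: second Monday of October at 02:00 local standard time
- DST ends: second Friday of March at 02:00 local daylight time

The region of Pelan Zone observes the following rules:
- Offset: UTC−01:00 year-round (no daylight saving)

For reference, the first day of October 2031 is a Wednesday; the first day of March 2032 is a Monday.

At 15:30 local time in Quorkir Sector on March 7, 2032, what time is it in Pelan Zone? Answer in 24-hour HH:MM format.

22:00

1 October 2031 is a Wednesday, so the first Monday is October 6 and the second is October 13.
1 March 2032 is a Monday, so the first Friday is March 5 and the second is March 12.
March 7, 2032 lies within the daylight-saving period (13 October 2031 – 12 March 2032), so Quorkir Sector is on daylight time, UTC−07:30.
15:30 Quorkir Sector + 7h30m = 23:00 UTC.
Pelan Zone stays on UTC−01:00 all year.
23:00 UTC − 1h = 22:00 Pelan Zone.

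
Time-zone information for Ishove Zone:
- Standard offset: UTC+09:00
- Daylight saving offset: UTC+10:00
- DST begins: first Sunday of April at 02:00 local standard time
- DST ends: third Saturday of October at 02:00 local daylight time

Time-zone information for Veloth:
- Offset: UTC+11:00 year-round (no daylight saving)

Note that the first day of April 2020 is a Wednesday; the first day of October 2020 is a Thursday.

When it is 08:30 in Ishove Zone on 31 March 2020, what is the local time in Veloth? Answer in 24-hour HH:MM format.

1 April 2020 is a Wednesday, so the first Sunday is April 5.
1 October 2020 is a Thursday, so the first Saturday is October 3 and the third is October 17.
31 March 2020 does not fall between 5 April and 17 October, so daylight saving is not in effect and Ishove Zone is at UTC+09:00.
08:30 Ishove Zone − 9h = 23:30 UTC (rolling into the previous day, 30 March 2020).
Veloth has no daylight saving, so its offset is UTC+11:00 year-round.
23:30 UTC + 11h = 10:30 Veloth (rolling into the next day, 31 March 2020).

10:30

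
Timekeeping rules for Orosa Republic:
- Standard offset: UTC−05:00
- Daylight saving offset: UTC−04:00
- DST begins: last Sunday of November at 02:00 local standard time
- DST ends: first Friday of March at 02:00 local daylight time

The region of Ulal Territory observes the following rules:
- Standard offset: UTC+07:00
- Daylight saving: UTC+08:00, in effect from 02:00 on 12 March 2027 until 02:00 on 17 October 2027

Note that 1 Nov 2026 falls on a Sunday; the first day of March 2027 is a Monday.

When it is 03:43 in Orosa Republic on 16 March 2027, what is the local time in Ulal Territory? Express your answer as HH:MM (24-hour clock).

16:43

1 November 2026 is a Sunday, so Sundays fall on 1, 8, 15, 22, 29; the last is November 29.
1 March 2027 is a Monday, so the first Friday is March 5.
16 March 2027 does not fall between 29 November 2026 and 5 March 2027, so daylight saving is not in effect and Orosa Republic is at UTC−05:00.
03:43 Orosa Republic + 5h = 08:43 UTC.
At the standard offset (UTC+07:00), 08:43 UTC + 7h = 15:43 Ulal Territory standard time.
The standard-time date in Ulal Territory, 16 March 2027, lies within the daylight-saving period (12 March – 17 October), so Ulal Territory is on daylight time, UTC+08:00.
08:43 UTC + 8h = 16:43 Ulal Territory.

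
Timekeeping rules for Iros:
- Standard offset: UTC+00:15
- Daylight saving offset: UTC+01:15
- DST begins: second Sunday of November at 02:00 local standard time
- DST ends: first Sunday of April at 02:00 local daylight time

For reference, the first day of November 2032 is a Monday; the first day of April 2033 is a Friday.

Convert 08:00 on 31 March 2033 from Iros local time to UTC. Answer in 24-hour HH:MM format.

1 November 2032 is a Monday, so the first Sunday is November 7 and the second is November 14.
1 April 2033 is a Friday, so the first Sunday is April 3.
Daylight saving runs 14 November 2032 – 3 April 2033; 31 March 2033 is inside that window, so Iros is at UTC+01:15.
08:00 local − 1h15m = 06:45 UTC.

06:45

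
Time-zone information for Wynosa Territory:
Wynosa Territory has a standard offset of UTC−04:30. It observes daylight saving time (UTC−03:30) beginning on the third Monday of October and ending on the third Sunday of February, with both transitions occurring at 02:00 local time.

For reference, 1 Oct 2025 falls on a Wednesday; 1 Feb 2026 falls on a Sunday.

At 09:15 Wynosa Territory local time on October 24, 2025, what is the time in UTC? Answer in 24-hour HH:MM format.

1 October 2025 is a Wednesday, so the first Monday is October 6 and the third is October 20.
1 February 2026 is a Sunday, so the first Sunday is February 1 and the third is February 15.
October 24, 2025 lies within the daylight-saving period (20 October 2025 – 15 February 2026), so Wynosa Territory is on daylight time, UTC−03:30.
09:15 local + 3h30m = 12:45 UTC.

12:45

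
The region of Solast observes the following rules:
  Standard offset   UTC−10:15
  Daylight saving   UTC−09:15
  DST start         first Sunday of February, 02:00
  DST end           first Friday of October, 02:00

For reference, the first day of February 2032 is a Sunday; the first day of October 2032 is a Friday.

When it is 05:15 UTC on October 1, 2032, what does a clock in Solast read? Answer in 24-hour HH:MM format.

20:00

1 February 2032 is a Sunday, so the first Sunday is February 1.
1 October 2032 is a Friday, so the first Friday is October 1.
At the standard offset (UTC−10:15), 05:15 UTC − 10h15m = 19:00 Solast standard time (rolling into the previous day, 30 September 2032).
The standard-time date in Solast, September 30, 2032, lies within the daylight-saving period (1 February – 1 October), so Solast is on daylight time, UTC−09:15.
05:15 UTC − 9h15m = 20:00 local (rolling into the previous day, 30 September 2032).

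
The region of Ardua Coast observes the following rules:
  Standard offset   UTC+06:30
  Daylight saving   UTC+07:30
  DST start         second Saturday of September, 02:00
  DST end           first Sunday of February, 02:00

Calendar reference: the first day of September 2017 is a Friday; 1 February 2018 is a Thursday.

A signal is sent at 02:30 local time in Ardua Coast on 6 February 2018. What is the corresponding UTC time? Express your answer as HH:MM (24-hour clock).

1 September 2017 is a Friday, so the first Saturday is September 2 and the second is September 9.
1 February 2018 is a Thursday, so the first Sunday is February 4.
Daylight saving runs 9 September 2017 – 4 February 2018; 6 February 2018 is outside that window, so Ardua Coast is on standard time at UTC+06:30.
02:30 local − 6h30m = 20:00 UTC (rolling into the previous day, 5 February 2018).

20:00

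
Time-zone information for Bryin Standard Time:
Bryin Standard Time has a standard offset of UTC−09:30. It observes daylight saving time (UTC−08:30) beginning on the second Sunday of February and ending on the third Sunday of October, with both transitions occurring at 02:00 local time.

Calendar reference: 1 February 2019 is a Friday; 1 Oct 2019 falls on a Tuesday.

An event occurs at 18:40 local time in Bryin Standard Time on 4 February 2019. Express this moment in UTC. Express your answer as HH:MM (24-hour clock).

1 February 2019 is a Friday, so the first Sunday is February 3 and the second is February 10.
1 October 2019 is a Tuesday, so the first Sunday is October 6 and the third is October 20.
4 February 2019 is outside the daylight-saving period (10 February – 20 October), so Bryin Standard Time is on standard time, UTC−09:30.
18:40 local + 9h30m = 04:10 UTC (rolling into the next day, 5 February 2019).

04:10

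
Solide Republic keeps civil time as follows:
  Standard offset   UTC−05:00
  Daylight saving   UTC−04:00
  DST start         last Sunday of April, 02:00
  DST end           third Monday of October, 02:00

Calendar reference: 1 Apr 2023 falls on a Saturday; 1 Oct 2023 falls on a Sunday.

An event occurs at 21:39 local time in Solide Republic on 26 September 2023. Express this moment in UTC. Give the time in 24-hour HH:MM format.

1 April 2023 is a Saturday, so Sundays fall on 2, 9, 16, 23, 30; the last is April 30.
1 October 2023 is a Sunday, so the first Monday is October 2 and the third is October 16.
Daylight saving runs 30 April – 16 October; 26 September 2023 is inside that window, so Solide Republic is at UTC−04:00.
21:39 local + 4h = 01:39 UTC (rolling into the next day, 27 September 2023).

01:39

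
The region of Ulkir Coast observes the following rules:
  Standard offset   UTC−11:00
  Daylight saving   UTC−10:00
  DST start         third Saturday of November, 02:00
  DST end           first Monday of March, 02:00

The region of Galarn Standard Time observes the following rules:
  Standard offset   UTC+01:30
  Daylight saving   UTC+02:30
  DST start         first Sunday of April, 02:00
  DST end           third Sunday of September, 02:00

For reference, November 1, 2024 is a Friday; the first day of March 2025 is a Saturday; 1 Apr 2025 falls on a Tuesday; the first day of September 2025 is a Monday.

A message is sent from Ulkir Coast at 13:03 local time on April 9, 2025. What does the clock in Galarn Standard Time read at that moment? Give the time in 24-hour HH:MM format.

1 November 2024 is a Friday, so the first Saturday is November 2 and the third is November 16.
1 March 2025 is a Saturday, so the first Monday is March 3.
April 9, 2025 does not fall between 16 November 2024 and 3 March 2025, so daylight saving is not in effect and Ulkir Coast is at UTC−11:00.
13:03 Ulkir Coast + 11h = 00:03 UTC (rolling into the next day, 10 April 2025).
1 April 2025 is a Tuesday, so the first Sunday is April 6.
1 September 2025 is a Monday, so the first Sunday is September 7 and the third is September 21.
At the standard offset (UTC+01:30), 00:03 UTC + 1h30m = 01:33 Galarn Standard Time standard time.
The standard-time date in Galarn Standard Time, April 10, 2025, lies within the daylight-saving period (6 April – 21 September), so Galarn Standard Time is on daylight time, UTC+02:30.
00:03 UTC + 2h30m = 02:33 Galarn Standard Time.

02:33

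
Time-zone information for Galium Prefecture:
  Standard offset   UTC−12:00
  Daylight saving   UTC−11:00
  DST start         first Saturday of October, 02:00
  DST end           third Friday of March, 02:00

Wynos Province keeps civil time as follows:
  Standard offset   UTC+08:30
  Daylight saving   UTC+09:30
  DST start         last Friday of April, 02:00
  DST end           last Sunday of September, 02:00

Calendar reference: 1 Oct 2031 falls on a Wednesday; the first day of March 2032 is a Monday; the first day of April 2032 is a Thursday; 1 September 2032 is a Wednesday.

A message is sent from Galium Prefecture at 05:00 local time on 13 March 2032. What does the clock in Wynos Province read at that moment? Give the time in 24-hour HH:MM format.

00:30

1 October 2031 is a Wednesday, so the first Saturday is October 4.
1 March 2032 is a Monday, so the first Friday is March 5 and the third is March 19.
Daylight saving runs 4 October 2031 – 19 March 2032; 13 March 2032 is inside that window, so Galium Prefecture is at UTC−11:00.
05:00 Galium Prefecture + 11h = 16:00 UTC.
1 April 2032 is a Thursday, so Fridays fall on 2, 9, 16, 23, 30; the last is April 30.
1 September 2032 is a Wednesday, so Sundays fall on 5, 12, 19, 26; the last is September 26.
At the standard offset (UTC+08:30), 16:00 UTC + 8h30m = 00:30 Wynos Province standard time (rolling into the next day, 14 March 2032).
The standard-time date in Wynos Province, 14 March 2032, does not fall between 30 April and 26 September, so daylight saving is not in effect and Wynos Province is at UTC+08:30.
16:00 UTC + 8h30m = 00:30 Wynos Province (rolling into the next day, 14 March 2032).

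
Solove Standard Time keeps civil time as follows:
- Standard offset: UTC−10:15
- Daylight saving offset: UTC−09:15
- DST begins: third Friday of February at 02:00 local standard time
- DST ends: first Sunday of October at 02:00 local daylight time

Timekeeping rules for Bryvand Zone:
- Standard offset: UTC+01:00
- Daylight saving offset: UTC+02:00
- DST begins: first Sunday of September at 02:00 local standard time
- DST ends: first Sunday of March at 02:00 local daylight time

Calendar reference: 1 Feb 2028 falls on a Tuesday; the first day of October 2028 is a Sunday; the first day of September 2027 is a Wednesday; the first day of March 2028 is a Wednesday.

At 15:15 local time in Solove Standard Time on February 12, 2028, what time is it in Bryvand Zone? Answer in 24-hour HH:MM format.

1 February 2028 is a Tuesday, so the first Friday is February 4 and the third is February 18.
1 October 2028 is a Sunday, so the first Sunday is October 1.
February 12, 2028 is outside the daylight-saving period (18 February – 1 October), so Solove Standard Time is on standard time, UTC−10:15.
15:15 Solove Standard Time + 10h15m = 01:30 UTC (rolling into the next day, 13 February 2028).
1 September 2027 is a Wednesday, so the first Sunday is September 5.
1 March 2028 is a Wednesday, so the first Sunday is March 5.
At the standard offset (UTC+01:00), 01:30 UTC + 1h = 02:30 Bryvand Zone standard time.
Daylight saving runs 5 September 2027 – 5 March 2028; the standard-time date in Bryvand Zone, February 13, 2028, is inside that window, so Bryvand Zone is at UTC+02:00.
01:30 UTC + 2h = 03:30 Bryvand Zone.

03:30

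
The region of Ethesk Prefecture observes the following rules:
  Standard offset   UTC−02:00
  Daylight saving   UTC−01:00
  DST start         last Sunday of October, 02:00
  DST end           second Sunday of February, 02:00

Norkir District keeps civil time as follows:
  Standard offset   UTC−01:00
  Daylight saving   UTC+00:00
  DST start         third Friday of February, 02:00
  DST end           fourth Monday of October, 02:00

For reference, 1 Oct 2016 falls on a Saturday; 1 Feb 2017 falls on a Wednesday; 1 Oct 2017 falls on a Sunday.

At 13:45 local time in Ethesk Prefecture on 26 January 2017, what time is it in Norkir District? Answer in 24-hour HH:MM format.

13:45

1 October 2016 is a Saturday, so Sundays fall on 2, 9, 16, 23, 30; the last is October 30.
1 February 2017 is a Wednesday, so the first Sunday is February 5 and the second is February 12.
26 January 2017 falls between 30 October 2016 and 12 February 2017, so daylight saving is in effect and Ethesk Prefecture is at UTC−01:00.
13:45 Ethesk Prefecture + 1h = 14:45 UTC.
1 February 2017 is a Wednesday, so the first Friday is February 3 and the third is February 17.
1 October 2017 is a Sunday, so the first Monday is October 2 and the fourth is October 23.
At the standard offset (UTC−01:00), 14:45 UTC − 1h = 13:45 Norkir District standard time.
Daylight saving runs 17 February – 23 October; the standard-time date in Norkir District, 26 January 2017, is outside that window, so Norkir District is on standard time at UTC−01:00.
14:45 UTC − 1h = 13:45 Norkir District.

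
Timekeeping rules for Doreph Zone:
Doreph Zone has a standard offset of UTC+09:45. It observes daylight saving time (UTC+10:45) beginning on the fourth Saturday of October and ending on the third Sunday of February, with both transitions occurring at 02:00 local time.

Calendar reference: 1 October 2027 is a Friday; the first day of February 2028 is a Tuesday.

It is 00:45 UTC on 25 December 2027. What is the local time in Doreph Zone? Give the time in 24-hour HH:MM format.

11:30

1 October 2027 is a Friday, so the first Saturday is October 2 and the fourth is October 23.
1 February 2028 is a Tuesday, so the first Sunday is February 6 and the third is February 20.
At the standard offset (UTC+09:45), 00:45 UTC + 9h45m = 10:30 Doreph Zone standard time.
The standard-time date in Doreph Zone, 25 December 2027, lies within the daylight-saving period (23 October 2027 – 20 February 2028), so Doreph Zone is on daylight time, UTC+10:45.
00:45 UTC + 10h45m = 11:30 local.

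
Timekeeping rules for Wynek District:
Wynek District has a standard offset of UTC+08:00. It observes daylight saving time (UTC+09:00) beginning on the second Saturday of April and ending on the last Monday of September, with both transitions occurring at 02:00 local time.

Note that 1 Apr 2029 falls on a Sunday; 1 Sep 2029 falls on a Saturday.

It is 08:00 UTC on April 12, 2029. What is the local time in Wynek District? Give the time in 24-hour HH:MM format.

1 April 2029 is a Sunday, so the first Saturday is April 7 and the second is April 14.
1 September 2029 is a Saturday, so Mondays fall on 3, 10, 17, 24; the last is September 24.
At the standard offset (UTC+08:00), 08:00 UTC + 8h = 16:00 Wynek District standard time.
The standard-time date in Wynek District, April 12, 2029, is outside the daylight-saving period (14 April – 24 September), so Wynek District is on standard time, UTC+08:00.
08:00 UTC + 8h = 16:00 local.

16:00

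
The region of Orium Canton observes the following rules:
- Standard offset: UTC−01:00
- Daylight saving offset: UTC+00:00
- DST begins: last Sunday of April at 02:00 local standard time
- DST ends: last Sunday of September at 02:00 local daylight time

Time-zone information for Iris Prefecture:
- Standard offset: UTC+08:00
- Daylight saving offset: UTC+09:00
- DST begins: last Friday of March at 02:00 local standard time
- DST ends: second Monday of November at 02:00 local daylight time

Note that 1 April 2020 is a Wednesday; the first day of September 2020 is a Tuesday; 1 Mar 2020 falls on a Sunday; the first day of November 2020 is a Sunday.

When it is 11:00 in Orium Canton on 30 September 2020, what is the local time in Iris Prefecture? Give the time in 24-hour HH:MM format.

21:00

1 April 2020 is a Wednesday, so Sundays fall on 5, 12, 19, 26; the last is April 26.
1 September 2020 is a Tuesday, so Sundays fall on 6, 13, 20, 27; the last is September 27.
Daylight saving runs 26 April – 27 September; 30 September 2020 is outside that window, so Orium Canton is on standard time at UTC−01:00.
11:00 Orium Canton + 1h = 12:00 UTC.
1 March 2020 is a Sunday, so Fridays fall on 6, 13, 20, 27; the last is March 27.
1 November 2020 is a Sunday, so the first Monday is November 2 and the second is November 9.
At the standard offset (UTC+08:00), 12:00 UTC + 8h = 20:00 Iris Prefecture standard time.
The standard-time date in Iris Prefecture, 30 September 2020, falls between 27 March and 9 November, so daylight saving is in effect and Iris Prefecture is at UTC+09:00.
12:00 UTC + 9h = 21:00 Iris Prefecture.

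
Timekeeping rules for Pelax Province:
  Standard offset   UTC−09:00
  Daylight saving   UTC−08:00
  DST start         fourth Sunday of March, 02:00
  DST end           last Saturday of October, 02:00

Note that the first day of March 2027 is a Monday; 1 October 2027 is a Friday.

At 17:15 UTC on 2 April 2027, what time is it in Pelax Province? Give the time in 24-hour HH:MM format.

09:15

1 March 2027 is a Monday, so the first Sunday is March 7 and the fourth is March 28.
1 October 2027 is a Friday, so Saturdays fall on 2, 9, 16, 23, 30; the last is October 30.
At the standard offset (UTC−09:00), 17:15 UTC − 9h = 08:15 Pelax Province standard time.
The standard-time date in Pelax Province, 2 April 2027, lies within the daylight-saving period (28 March – 30 October), so Pelax Province is on daylight time, UTC−08:00.
17:15 UTC − 8h = 09:15 local.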